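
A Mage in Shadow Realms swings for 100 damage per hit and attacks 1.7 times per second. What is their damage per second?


DPS = damage * attack_speed
= 100 * 1.7
= 170.0

170.0 DPS


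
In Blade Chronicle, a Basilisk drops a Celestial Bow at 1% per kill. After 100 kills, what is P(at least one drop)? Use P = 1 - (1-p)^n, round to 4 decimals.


P(at least one) = 1 - P(none) = 1 - (1-p)^n
p = 1/100 = 0.01
1 - p = 0.99
(1 - p)^100 = 0.99^100 = 0.366032
P(at least one) = 1 - 0.366032 = 0.6340

0.6340


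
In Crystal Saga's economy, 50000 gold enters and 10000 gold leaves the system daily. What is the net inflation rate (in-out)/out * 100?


Net gold = 50000 - 10000 = 40000
Inflation rate = net / sunk * 100 = 40000 / 10000 * 100
= 4.0 * 100
= 400.00%

400.00%


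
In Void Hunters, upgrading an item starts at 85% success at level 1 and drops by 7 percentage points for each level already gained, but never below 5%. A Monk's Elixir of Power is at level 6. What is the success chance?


raw_rate = 85 - 7 * (6 - 1)
= 85 - 7 * 5
= 85 - 35
= 50
Apply floor: max(50, 5) = 50%

50%


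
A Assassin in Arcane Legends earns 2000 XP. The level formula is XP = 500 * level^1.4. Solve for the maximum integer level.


XP = 500 * level^1.4, so level = (XP / 500)^(1/1.4)
= (2000 / 500)^(1/1.4)
= 4.0^0.7143
= 2.6918
Floor: level = 2

level 2


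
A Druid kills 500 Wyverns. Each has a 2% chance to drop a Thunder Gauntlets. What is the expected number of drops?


Expected drops = kills * (drop_rate / 100)
= 500 * (2 / 100)
= 500 * 0.02
= 10.0

10.0 drops


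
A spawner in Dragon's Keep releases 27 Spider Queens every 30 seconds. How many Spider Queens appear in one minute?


Spawns per minute = count * (60 / interval)
= 27 * (60 / 30)
= 27 * 2.0
= 54.0

54.0 per minute


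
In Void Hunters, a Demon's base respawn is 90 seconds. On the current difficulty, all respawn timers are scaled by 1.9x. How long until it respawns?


Respawn time = base * multiplier
= 90 * 1.9
= 171.0 seconds

171.0 seconds


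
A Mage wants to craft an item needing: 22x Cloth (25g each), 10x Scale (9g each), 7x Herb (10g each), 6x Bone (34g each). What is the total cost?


Cost breakdown:
  Cloth: 22 * 25 = 550
  Scale: 10 * 9 = 90
  Herb: 7 * 10 = 70
  Bone: 6 * 34 = 204
Total = 550 + 90 + 70 + 204 = 914

914 gold


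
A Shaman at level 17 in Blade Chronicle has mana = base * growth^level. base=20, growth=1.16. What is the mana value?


value = base * growth^level
= 20 * 1.16^17
= 20 * 12.467685
= 249.35

249.35 mana


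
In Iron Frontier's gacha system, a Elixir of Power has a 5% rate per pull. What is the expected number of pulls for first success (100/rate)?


Expected pulls for a geometric distribution = 1/p = 100 / rate%
= 100 / 5
= 20.0

20.0 pulls


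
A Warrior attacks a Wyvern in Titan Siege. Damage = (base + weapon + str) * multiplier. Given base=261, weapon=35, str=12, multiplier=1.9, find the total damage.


Sum base + weapon + str = 261 + 35 + 12 = 308
Multiply by 1.9:
308 * 1.9 = 585.2

585.2 damage


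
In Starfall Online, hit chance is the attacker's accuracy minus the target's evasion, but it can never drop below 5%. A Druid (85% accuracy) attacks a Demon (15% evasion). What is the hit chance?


accuracy - evasion = 85 - 15 = 70
Apply floor: max(70, 5) = 70
Hit chance = 70%

70%


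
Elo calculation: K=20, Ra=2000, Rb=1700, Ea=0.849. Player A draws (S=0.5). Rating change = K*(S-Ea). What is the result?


Elo update: delta = K * (S - Ea), where S = 0.5 (draws)
S - Ea = 0.5 - 0.849 = -0.349
Rating change = 20 * -0.349
= -6.98

-6.98 rating points


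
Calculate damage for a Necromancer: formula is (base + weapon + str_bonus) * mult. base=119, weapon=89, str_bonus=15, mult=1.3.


Sum base + weapon + str = 119 + 89 + 15 = 223
Multiply by 1.3:
223 * 1.3 = 289.9

289.9 damage


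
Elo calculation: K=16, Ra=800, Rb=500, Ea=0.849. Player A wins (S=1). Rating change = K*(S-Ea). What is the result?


Elo update: delta = K * (S - Ea), where S = 1 (wins)
S - Ea = 1 - 0.849 = 0.151
Rating change = 16 * 0.151
= 2.42

2.42 rating points


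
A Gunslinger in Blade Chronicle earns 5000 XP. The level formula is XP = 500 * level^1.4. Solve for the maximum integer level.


XP = 500 * level^1.4, so level = (XP / 500)^(1/1.4)
= (5000 / 500)^(1/1.4)
= 10.0^0.7143
= 5.1795
Floor: level = 5

level 5


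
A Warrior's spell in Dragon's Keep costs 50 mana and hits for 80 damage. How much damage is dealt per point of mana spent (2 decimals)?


Efficiency = damage / mana
= 80 / 50
= 1.60

1.60 dmg/mana


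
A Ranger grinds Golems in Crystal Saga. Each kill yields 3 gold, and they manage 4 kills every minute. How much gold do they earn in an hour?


Gold per minute = 3 * 4 = 12
Gold per hour = 12 * 60 = 720

720 gold/hour


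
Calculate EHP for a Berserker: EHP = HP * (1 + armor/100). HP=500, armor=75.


EHP = 500 * (1 + 75/100)
= 500 * (1 + 0.75)
= 500 * 1.75
= 875.0

875.0 EHP


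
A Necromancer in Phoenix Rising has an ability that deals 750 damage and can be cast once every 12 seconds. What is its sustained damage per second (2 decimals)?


DPS = damage / cooldown
= 750 / 12
= 62.50

62.50 DPS


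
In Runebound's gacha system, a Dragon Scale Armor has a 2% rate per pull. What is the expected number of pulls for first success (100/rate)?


Expected pulls for a geometric distribution = 1/p = 100 / rate%
= 100 / 2
= 50.0

50.0 pulls


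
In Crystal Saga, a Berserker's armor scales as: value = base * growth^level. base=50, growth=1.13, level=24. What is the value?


value = base * growth^level
= 50 * 1.13^24
= 50 * 18.788091
= 939.40

939.40 armor


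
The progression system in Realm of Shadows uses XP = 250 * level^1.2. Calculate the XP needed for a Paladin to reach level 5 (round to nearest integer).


XP = 250 * level^1.2
Substitute level = 5:
XP = 250 * 5^1.2
= 250 * 6.8986
= 1725

1725 XP


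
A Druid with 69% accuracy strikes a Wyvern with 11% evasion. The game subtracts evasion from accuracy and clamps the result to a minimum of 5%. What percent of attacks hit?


accuracy - evasion = 69 - 11 = 58
Apply floor: max(58, 5) = 58
Hit chance = 58%

58%


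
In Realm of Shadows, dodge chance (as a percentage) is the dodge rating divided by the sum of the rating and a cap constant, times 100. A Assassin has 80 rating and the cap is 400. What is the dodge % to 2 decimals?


dodge% = 80 / (80 + 400) * 100
= 80 / 480 * 100
= 0.166667 * 100
= 16.67%

16.67%


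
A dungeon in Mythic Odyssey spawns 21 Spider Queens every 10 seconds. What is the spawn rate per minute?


Spawns per minute = count * (60 / interval)
= 21 * (60 / 10)
= 21 * 6.0
= 126.0

126.0 per minute


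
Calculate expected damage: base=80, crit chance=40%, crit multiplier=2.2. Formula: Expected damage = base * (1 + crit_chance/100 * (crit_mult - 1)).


E[dmg] = base * (1 + crit_chance * (crit_mult - 1))
cc as decimal = 40/100 = 0.4
cm - 1 = 2.2 - 1 = 1.2
Bonus factor = 0.4 * 1.2 = 0.48
Total multiplier = 1 + 0.48 = 1.48
Expected damage = 80 * 1.48 = 118.40

118.40 damage


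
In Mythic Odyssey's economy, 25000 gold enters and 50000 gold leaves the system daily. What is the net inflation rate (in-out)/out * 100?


Net gold = 25000 - 50000 = -25000
Inflation rate = net / sunk * 100 = -25000 / 50000 * 100
= -0.5 * 100
= -50.00%

-50.00%


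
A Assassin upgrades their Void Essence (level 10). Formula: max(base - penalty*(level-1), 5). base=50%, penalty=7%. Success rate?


raw_rate = 50 - 7 * (10 - 1)
= 50 - 7 * 9
= 50 - 63
= -13
Apply floor: max(-13, 5) = 5%

5%


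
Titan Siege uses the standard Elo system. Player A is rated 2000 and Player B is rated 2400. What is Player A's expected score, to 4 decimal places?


Elo expected score: Ea = 1/(1 + 10^((Rb-Ra)/400))
Rb - Ra = 2400 - 2000 = 400
(Rb-Ra)/400 = 400/400 = 1.0
10^1.0 = 10.0
Ea = 1/(1 + 10.0) = 1/11.0 = 0.0909

0.0909


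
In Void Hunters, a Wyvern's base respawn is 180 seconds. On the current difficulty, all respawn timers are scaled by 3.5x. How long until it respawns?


Respawn time = base * multiplier
= 180 * 3.5
= 630.0 seconds

630.0 seconds


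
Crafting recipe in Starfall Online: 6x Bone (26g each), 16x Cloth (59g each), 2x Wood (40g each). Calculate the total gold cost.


Cost breakdown:
  Bone: 6 * 26 = 156
  Cloth: 16 * 59 = 944
  Wood: 2 * 40 = 80
Total = 156 + 944 + 80 = 1180

1180 gold


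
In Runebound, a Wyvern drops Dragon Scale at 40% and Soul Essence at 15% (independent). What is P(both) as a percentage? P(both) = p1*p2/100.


For independent events, P(both) = P(A) * P(B)
= 40% * 15%
= 600 / 100 %
= 6.0%

6.0%


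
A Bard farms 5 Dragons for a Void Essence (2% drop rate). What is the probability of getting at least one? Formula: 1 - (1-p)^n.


P(at least one) = 1 - P(none) = 1 - (1-p)^n
p = 2/100 = 0.02
1 - p = 0.98
(1 - p)^5 = 0.98^5 = 0.903921
P(at least one) = 1 - 0.903921 = 0.0961

0.0961


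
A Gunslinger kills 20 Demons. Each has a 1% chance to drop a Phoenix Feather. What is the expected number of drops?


Expected drops = kills * (drop_rate / 100)
= 20 * (1 / 100)
= 20 * 0.01
= 0.2

0.2 drops


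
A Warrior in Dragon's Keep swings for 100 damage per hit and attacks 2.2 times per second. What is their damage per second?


DPS = damage * attack_speed
= 100 * 2.2
= 220.0

220.0 DPS


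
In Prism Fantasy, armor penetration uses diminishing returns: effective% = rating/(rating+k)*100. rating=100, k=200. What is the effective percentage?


effective% = rating / (rating + k) * 100
= 100 / (100 + 200) * 100
= 100 / 300 * 100
= 0.333333 * 100
= 33.33%

33.33%


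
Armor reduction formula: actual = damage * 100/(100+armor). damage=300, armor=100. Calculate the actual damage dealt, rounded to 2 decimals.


actual = 300 * 100 / (100 + 100)
= 300 * 100 / 200
= 30000 / 200
= 150.00

150.00 damage


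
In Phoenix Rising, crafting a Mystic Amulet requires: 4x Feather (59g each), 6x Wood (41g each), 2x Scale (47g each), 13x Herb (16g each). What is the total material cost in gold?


Cost breakdown:
  Feather: 4 * 59 = 236
  Wood: 6 * 41 = 246
  Scale: 2 * 47 = 94
  Herb: 13 * 16 = 208
Total = 236 + 246 + 94 + 208 = 784

784 gold


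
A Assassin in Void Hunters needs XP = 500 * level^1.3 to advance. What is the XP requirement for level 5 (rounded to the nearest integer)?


XP = 500 * level^1.3
Substitute level = 5:
XP = 500 * 5^1.3
= 500 * 8.1033
= 4052

4052 XP


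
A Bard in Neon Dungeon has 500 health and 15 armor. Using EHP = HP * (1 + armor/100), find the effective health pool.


EHP = 500 * (1 + 15/100)
= 500 * (1 + 0.15)
= 500 * 1.15
= 575.0

575.0 EHP


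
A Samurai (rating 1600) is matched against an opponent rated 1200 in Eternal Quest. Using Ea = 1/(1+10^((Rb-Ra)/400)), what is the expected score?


Elo expected score: Ea = 1/(1 + 10^((Rb-Ra)/400))
Rb - Ra = 1200 - 1600 = -400
(Rb-Ra)/400 = -400/400 = -1.0
10^-1.0 = 0.1
Ea = 1/(1 + 0.1) = 1/1.1 = 0.9091

0.9091


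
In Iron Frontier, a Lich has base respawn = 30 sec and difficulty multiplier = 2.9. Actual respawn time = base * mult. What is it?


Respawn time = base * multiplier
= 30 * 2.9
= 87.0 seconds

87.0 seconds


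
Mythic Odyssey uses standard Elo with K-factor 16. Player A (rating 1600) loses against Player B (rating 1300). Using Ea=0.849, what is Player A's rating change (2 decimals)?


Elo update: delta = K * (S - Ea), where S = 0 (loses)
S - Ea = 0 - 0.849 = -0.849
Rating change = 16 * -0.849
= -13.58

-13.58 rating points


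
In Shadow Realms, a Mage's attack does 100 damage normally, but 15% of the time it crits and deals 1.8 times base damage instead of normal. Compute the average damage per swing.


E[dmg] = base * (1 + crit_chance * (crit_mult - 1))
cc as decimal = 15/100 = 0.15
cm - 1 = 1.8 - 1 = 0.8
Bonus factor = 0.15 * 0.8 = 0.12
Total multiplier = 1 + 0.12 = 1.12
Expected damage = 100 * 1.12 = 112.00

112.00 damage


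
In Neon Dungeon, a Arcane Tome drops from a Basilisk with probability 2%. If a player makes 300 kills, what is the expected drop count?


Expected drops = kills * (drop_rate / 100)
= 300 * (2 / 100)
= 300 * 0.02
= 6.0

6.0 drops


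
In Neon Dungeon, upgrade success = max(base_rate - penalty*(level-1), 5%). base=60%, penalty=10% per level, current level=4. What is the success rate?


raw_rate = 60 - 10 * (4 - 1)
= 60 - 10 * 3
= 60 - 30
= 30
Apply floor: max(30, 5) = 30%

30%


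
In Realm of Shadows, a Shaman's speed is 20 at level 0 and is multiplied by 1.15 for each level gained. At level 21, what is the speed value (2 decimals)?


value = base * growth^level
= 20 * 1.15^21
= 20 * 18.821518
= 376.43

376.43 speed


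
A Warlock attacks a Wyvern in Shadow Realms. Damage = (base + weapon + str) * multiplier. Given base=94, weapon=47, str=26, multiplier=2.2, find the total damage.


Sum base + weapon + str = 94 + 47 + 26 = 167
Multiply by 2.2:
167 * 2.2 = 367.4

367.4 damage


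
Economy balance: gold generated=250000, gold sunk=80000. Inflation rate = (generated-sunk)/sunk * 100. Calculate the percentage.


Net gold = 250000 - 80000 = 170000
Inflation rate = net / sunk * 100 = 170000 / 80000 * 100
= 2.125 * 100
= 212.50%

212.50%


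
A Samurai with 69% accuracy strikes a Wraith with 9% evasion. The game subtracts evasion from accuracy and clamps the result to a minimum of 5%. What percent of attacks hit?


accuracy - evasion = 69 - 9 = 60
Apply floor: max(60, 5) = 60
Hit chance = 60%

60%


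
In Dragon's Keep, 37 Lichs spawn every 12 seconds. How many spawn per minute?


Spawns per minute = count * (60 / interval)
= 37 * (60 / 12)
= 37 * 5.0
= 185.0

185.0 per minute


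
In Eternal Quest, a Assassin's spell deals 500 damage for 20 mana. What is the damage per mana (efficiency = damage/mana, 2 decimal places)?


Efficiency = damage / mana
= 500 / 20
= 25.00

25.00 dmg/mana


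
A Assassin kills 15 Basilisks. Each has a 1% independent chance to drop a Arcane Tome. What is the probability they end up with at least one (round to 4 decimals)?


P(at least one) = 1 - P(none) = 1 - (1-p)^n
p = 1/100 = 0.01
1 - p = 0.99
(1 - p)^15 = 0.99^15 = 0.860058
P(at least one) = 1 - 0.860058 = 0.1399

0.1399


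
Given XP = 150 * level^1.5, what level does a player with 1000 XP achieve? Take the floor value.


XP = 150 * level^1.5, so level = (XP / 150)^(1/1.5)
= (1000 / 150)^(1/1.5)
= 6.6667^0.6667
= 3.5422
Floor: level = 3

level 3


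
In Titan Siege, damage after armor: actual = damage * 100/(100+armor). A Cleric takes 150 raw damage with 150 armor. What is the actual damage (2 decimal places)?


actual = 150 * 100 / (100 + 150)
= 150 * 100 / 250
= 15000 / 250
= 60.00

60.00 damage


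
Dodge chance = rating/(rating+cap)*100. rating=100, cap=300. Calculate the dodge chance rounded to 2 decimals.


dodge% = 100 / (100 + 300) * 100
= 100 / 400 * 100
= 0.25 * 100
= 25.00%

25.00%


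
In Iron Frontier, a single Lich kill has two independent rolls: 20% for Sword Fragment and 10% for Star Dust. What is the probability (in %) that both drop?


For independent events, P(both) = P(A) * P(B)
= 20% * 10%
= 200 / 100 %
= 2.0%

2.0%


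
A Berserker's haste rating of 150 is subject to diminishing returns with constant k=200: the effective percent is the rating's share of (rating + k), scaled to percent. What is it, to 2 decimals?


effective% = rating / (rating + k) * 100
= 150 / (150 + 200) * 100
= 150 / 350 * 100
= 0.428571 * 100
= 42.86%

42.86%


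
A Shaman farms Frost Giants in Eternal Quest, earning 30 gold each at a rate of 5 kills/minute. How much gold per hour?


Gold per minute = 30 * 5 = 150
Gold per hour = 150 * 60 = 9000

9000 gold/hour


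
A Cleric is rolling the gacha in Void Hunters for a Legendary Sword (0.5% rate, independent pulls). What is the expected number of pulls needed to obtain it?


Expected pulls for a geometric distribution = 1/p = 100 / rate%
= 100 / 0.5
= 200.0

200.0 pulls


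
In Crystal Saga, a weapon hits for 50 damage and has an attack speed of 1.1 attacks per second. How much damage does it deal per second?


DPS = damage * attack_speed
= 50 * 1.1
= 55.0

55.0 DPS


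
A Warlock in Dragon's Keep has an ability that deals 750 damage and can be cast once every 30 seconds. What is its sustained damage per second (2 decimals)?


DPS = damage / cooldown
= 750 / 30
= 25.00

25.00 DPS


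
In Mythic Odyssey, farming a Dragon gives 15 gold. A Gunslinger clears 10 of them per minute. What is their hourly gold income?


Gold per minute = 15 * 10 = 150
Gold per hour = 150 * 60 = 9000

9000 gold/hour


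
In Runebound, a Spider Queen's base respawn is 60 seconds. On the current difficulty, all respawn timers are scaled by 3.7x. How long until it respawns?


Respawn time = base * multiplier
= 60 * 3.7
= 222.0 seconds

222.0 seconds


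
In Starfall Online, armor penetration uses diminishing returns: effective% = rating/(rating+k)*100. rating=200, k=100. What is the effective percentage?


effective% = rating / (rating + k) * 100
= 200 / (200 + 100) * 100
= 200 / 300 * 100
= 0.666667 * 100
= 66.67%

66.67%


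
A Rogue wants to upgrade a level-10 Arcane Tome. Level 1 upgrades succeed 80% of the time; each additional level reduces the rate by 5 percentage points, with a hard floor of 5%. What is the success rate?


raw_rate = 80 - 5 * (10 - 1)
= 80 - 5 * 9
= 80 - 45
= 35
Apply floor: max(35, 5) = 35%

35%


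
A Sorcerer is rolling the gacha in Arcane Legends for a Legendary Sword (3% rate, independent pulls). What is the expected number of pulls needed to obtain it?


Expected pulls for a geometric distribution = 1/p = 100 / rate%
= 100 / 3
= 33.33

33.33 pulls


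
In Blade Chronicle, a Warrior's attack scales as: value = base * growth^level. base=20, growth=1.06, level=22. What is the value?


value = base * growth^level
= 20 * 1.06^22
= 20 * 3.603537
= 72.07

72.07 attack


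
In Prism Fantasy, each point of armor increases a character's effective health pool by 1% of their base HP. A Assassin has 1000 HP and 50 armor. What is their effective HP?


EHP = 1000 * (1 + 50/100)
= 1000 * (1 + 0.5)
= 1000 * 1.5
= 1500.0

1500.0 EHP


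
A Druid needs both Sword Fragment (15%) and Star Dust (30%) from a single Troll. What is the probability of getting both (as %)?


For independent events, P(both) = P(A) * P(B)
= 15% * 30%
= 450 / 100 %
= 4.5%

4.5%


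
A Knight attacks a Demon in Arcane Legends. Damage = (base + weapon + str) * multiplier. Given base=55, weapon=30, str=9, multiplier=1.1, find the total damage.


Sum base + weapon + str = 55 + 30 + 9 = 94
Multiply by 1.1:
94 * 1.1 = 103.4

103.4 damage


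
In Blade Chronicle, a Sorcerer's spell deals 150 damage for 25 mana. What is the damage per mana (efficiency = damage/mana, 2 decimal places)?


Efficiency = damage / mana
= 150 / 25
= 6.00

6.00 dmg/mana


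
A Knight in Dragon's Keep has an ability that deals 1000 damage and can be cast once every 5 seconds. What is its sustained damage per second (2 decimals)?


DPS = damage / cooldown
= 1000 / 5
= 200.00

200.00 DPS


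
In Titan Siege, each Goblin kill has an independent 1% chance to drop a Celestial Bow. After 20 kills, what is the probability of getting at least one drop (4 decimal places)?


P(at least one) = 1 - P(none) = 1 - (1-p)^n
p = 1/100 = 0.01
1 - p = 0.99
(1 - p)^20 = 0.99^20 = 0.817907
P(at least one) = 1 - 0.817907 = 0.1821

0.1821


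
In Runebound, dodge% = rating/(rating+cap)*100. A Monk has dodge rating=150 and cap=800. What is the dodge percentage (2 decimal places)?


dodge% = 150 / (150 + 800) * 100
= 150 / 950 * 100
= 0.157895 * 100
= 15.79%

15.79%


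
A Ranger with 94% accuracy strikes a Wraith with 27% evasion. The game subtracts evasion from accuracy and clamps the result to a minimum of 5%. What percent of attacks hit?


accuracy - evasion = 94 - 27 = 67
Apply floor: max(67, 5) = 67
Hit chance = 67%

67%


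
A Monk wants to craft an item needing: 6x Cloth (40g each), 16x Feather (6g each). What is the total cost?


Cost breakdown:
  Cloth: 6 * 40 = 240
  Feather: 16 * 6 = 96
Total = 240 + 96 = 336

336 gold


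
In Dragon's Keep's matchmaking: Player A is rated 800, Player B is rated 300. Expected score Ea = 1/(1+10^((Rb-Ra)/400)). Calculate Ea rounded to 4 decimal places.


Elo expected score: Ea = 1/(1 + 10^((Rb-Ra)/400))
Rb - Ra = 300 - 800 = -500
(Rb-Ra)/400 = -500/400 = -1.25
10^-1.25 = 0.056234
Ea = 1/(1 + 0.056234) = 1/1.056234 = 0.9468

0.9468


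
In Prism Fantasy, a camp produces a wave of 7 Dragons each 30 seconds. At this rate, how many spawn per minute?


Spawns per minute = count * (60 / interval)
= 7 * (60 / 30)
= 7 * 2.0
= 14.0

14.0 per minute


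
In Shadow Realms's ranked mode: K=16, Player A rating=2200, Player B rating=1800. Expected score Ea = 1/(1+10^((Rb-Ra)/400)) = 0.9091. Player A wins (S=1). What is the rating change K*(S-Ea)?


Elo update: delta = K * (S - Ea), where S = 1 (wins)
S - Ea = 1 - 0.9091 = 0.0909
Rating change = 16 * 0.0909
= 1.45

1.45 rating points


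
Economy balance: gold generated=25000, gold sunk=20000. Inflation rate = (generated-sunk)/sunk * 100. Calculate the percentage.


Net gold = 25000 - 20000 = 5000
Inflation rate = net / sunk * 100 = 5000 / 20000 * 100
= 0.25 * 100
= 25.00%

25.00%


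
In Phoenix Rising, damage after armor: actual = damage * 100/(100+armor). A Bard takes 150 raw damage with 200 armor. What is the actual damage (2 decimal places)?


actual = 150 * 100 / (100 + 200)
= 150 * 100 / 300
= 15000 / 300
= 50.00

50.00 damage


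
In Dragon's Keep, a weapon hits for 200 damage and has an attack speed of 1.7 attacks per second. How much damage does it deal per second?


DPS = damage * attack_speed
= 200 * 1.7
= 340.0

340.0 DPS


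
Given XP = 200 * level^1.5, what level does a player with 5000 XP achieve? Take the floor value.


XP = 200 * level^1.5, so level = (XP / 200)^(1/1.5)
= (5000 / 200)^(1/1.5)
= 25.0^0.6667
= 8.5499
Floor: level = 8

level 8


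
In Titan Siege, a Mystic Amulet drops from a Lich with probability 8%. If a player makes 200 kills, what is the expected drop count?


Expected drops = kills * (drop_rate / 100)
= 200 * (8 / 100)
= 200 * 0.08
= 16.0

16.0 drops


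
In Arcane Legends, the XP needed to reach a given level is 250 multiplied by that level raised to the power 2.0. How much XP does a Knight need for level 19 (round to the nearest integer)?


XP = 250 * level^2.0
Substitute level = 19:
XP = 250 * 19^2.0
= 250 * 361.0
= 90250

90250 XP


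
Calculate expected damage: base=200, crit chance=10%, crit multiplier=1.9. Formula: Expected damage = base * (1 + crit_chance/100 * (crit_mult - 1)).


E[dmg] = base * (1 + crit_chance * (crit_mult - 1))
cc as decimal = 10/100 = 0.1
cm - 1 = 1.9 - 1 = 0.9
Bonus factor = 0.1 * 0.9 = 0.09
Total multiplier = 1 + 0.09 = 1.09
Expected damage = 200 * 1.09 = 218.00

218.00 damage


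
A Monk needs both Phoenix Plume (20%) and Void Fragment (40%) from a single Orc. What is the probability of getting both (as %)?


For independent events, P(both) = P(A) * P(B)
= 20% * 40%
= 800 / 100 %
= 8.0%

8.0%


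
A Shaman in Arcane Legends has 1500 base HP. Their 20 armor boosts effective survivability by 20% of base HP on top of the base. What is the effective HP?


EHP = 1500 * (1 + 20/100)
= 1500 * (1 + 0.2)
= 1500 * 1.2
= 1800.0

1800.0 EHP


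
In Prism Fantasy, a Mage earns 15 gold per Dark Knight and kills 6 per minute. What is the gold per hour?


Gold per minute = 15 * 6 = 90
Gold per hour = 90 * 60 = 5400

5400 gold/hour


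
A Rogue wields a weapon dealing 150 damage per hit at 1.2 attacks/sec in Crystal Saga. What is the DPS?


DPS = damage * attack_speed
= 150 * 1.2
= 180.0

180.0 DPS


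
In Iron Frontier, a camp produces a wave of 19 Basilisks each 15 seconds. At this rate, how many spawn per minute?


Spawns per minute = count * (60 / interval)
= 19 * (60 / 15)
= 19 * 4.0
= 76.0

76.0 per minute


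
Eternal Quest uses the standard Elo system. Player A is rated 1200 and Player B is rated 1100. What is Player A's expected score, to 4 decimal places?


Elo expected score: Ea = 1/(1 + 10^((Rb-Ra)/400))
Rb - Ra = 1100 - 1200 = -100
(Rb-Ra)/400 = -100/400 = -0.25
10^-0.25 = 0.562341
Ea = 1/(1 + 0.562341) = 1/1.562341 = 0.6401

0.6401


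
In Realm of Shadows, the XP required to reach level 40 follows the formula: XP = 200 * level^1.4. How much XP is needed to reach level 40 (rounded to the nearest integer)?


XP = 200 * level^1.4
Substitute level = 40:
XP = 200 * 40^1.4
= 200 * 174.9379
= 34988

34988 XP


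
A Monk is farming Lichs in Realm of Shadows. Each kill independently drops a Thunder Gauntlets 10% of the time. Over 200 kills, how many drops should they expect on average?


Expected drops = kills * (drop_rate / 100)
= 200 * (10 / 100)
= 200 * 0.1
= 20.0

20.0 drops


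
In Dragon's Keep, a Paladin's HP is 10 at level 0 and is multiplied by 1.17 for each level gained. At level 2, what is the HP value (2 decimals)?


value = base * growth^level
= 10 * 1.17^2
= 10 * 1.3689
= 13.69

13.69 HP


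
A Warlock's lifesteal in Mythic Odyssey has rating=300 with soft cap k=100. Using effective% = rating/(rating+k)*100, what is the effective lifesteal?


effective% = rating / (rating + k) * 100
= 300 / (300 + 100) * 100
= 300 / 400 * 100
= 0.75 * 100
= 75.00%

75.00%


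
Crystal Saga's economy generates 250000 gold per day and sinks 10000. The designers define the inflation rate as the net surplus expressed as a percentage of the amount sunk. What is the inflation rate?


Net gold = 250000 - 10000 = 240000
Inflation rate = net / sunk * 100 = 240000 / 10000 * 100
= 24.0 * 100
= 2400.00%

2400.00%


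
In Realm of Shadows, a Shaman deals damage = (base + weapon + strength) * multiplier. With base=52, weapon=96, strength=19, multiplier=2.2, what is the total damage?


Sum base + weapon + str = 52 + 96 + 19 = 167
Multiply by 2.2:
167 * 2.2 = 367.4

367.4 damage


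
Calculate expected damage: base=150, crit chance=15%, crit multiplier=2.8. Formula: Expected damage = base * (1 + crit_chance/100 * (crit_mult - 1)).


E[dmg] = base * (1 + crit_chance * (crit_mult - 1))
cc as decimal = 15/100 = 0.15
cm - 1 = 2.8 - 1 = 1.8
Bonus factor = 0.15 * 1.8 = 0.27
Total multiplier = 1 + 0.27 = 1.27
Expected damage = 150 * 1.27 = 190.50

190.50 damage


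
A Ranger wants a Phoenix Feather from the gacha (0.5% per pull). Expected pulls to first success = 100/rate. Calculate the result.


Expected pulls for a geometric distribution = 1/p = 100 / rate%
= 100 / 0.5
= 200.0

200.0 pulls


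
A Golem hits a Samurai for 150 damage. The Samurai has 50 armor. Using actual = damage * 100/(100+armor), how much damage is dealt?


actual = 150 * 100 / (100 + 50)
= 150 * 100 / 150
= 15000 / 150
= 100.00

100.00 damage


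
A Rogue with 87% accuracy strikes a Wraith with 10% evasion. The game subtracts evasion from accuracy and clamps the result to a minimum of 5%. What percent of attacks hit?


accuracy - evasion = 87 - 10 = 77
Apply floor: max(77, 5) = 77
Hit chance = 77%

77%


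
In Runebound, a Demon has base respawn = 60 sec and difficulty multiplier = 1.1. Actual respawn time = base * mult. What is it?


Respawn time = base * multiplier
= 60 * 1.1
= 66.0 seconds

66.0 seconds


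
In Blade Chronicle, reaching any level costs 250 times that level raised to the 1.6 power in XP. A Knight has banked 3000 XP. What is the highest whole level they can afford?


XP = 250 * level^1.6, so level = (XP / 250)^(1/1.6)
= (3000 / 250)^(1/1.6)
= 12.0^0.625
= 4.7259
Floor: level = 4

level 4


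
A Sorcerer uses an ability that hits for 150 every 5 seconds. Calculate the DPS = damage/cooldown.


DPS = damage / cooldown
= 150 / 5
= 30.00

30.00 DPS


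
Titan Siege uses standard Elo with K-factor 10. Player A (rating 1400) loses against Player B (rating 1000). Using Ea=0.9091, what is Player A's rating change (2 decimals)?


Elo update: delta = K * (S - Ea), where S = 0 (loses)
S - Ea = 0 - 0.9091 = -0.9091
Rating change = 10 * -0.9091
= -9.09

-9.09 rating points


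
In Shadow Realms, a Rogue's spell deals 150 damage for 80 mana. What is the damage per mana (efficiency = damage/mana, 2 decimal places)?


Efficiency = damage / mana
= 150 / 80
= 1.88

1.88 dmg/mana


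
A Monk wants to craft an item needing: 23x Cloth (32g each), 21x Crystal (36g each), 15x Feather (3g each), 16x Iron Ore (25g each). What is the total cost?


Cost breakdown:
  Cloth: 23 * 32 = 736
  Crystal: 21 * 36 = 756
  Feather: 15 * 3 = 45
  Iron Ore: 16 * 25 = 400
Total = 736 + 756 + 45 + 400 = 1937

1937 gold


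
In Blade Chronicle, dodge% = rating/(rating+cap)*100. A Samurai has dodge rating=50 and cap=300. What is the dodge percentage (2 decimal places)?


dodge% = 50 / (50 + 300) * 100
= 50 / 350 * 100
= 0.142857 * 100
= 14.29%

14.29%


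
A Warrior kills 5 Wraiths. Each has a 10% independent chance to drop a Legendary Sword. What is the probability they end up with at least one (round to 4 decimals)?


P(at least one) = 1 - P(none) = 1 - (1-p)^n
p = 10/100 = 0.1
1 - p = 0.9
(1 - p)^5 = 0.9^5 = 0.590490
P(at least one) = 1 - 0.590490 = 0.4095

0.4095


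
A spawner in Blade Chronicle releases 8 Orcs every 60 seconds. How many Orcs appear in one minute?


Spawns per minute = count * (60 / interval)
= 8 * (60 / 60)
= 8 * 1.0
= 8.0

8.0 per minute


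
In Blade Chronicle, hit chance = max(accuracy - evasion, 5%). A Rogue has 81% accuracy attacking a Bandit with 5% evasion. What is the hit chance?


accuracy - evasion = 81 - 5 = 76
Apply floor: max(76, 5) = 76
Hit chance = 76%

76%


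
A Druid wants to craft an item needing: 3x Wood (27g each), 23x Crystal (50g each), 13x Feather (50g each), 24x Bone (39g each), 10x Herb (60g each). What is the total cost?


Cost breakdown:
  Wood: 3 * 27 = 81
  Crystal: 23 * 50 = 1150
  Feather: 13 * 50 = 650
  Bone: 24 * 39 = 936
  Herb: 10 * 60 = 600
Total = 81 + 1150 + 650 + 936 + 600 = 3417

3417 gold


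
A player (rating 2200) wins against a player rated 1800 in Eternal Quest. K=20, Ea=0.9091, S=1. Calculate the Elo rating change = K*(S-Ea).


Elo update: delta = K * (S - Ea), where S = 1 (wins)
S - Ea = 1 - 0.9091 = 0.0909
Rating change = 20 * 0.0909
= 1.82

1.82 rating points


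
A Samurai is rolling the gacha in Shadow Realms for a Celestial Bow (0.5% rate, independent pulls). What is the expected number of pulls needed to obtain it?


Expected pulls for a geometric distribution = 1/p = 100 / rate%
= 100 / 0.5
= 200.0

200.0 pulls


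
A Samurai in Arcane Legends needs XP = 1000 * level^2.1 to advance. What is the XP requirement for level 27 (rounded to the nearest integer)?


XP = 1000 * level^2.1
Substitute level = 27:
XP = 1000 * 27^2.1
= 1000 * 1013.5937
= 1013594

1013594 XP


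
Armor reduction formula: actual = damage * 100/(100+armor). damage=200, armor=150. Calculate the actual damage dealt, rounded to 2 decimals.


actual = 200 * 100 / (100 + 150)
= 200 * 100 / 250
= 20000 / 250
= 80.00

80.00 damage


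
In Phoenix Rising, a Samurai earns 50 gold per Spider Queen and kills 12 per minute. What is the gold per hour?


Gold per minute = 50 * 12 = 600
Gold per hour = 600 * 60 = 36000

36000 gold/hour


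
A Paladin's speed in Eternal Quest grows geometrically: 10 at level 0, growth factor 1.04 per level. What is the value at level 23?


value = base * growth^level
= 10 * 1.04^23
= 10 * 2.464716
= 24.65

24.65 speed


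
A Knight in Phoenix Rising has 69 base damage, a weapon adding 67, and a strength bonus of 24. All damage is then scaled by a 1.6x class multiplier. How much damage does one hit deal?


Sum base + weapon + str = 69 + 67 + 24 = 160
Multiply by 1.6:
160 * 1.6 = 256.0

256.0 damage


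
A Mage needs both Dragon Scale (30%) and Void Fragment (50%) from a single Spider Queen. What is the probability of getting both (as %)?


For independent events, P(both) = P(A) * P(B)
= 30% * 50%
= 1500 / 100 %
= 15.0%

15.0%


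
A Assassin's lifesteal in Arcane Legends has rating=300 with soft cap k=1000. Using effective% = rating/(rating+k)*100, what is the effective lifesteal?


effective% = rating / (rating + k) * 100
= 300 / (300 + 1000) * 100
= 300 / 1300 * 100
= 0.230769 * 100
= 23.08%

23.08%


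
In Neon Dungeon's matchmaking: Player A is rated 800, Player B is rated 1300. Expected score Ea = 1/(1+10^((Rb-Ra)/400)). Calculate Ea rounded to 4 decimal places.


Elo expected score: Ea = 1/(1 + 10^((Rb-Ra)/400))
Rb - Ra = 1300 - 800 = 500
(Rb-Ra)/400 = 500/400 = 1.25
10^1.25 = 17.782794
Ea = 1/(1 + 17.782794) = 1/18.782794 = 0.0532

0.0532


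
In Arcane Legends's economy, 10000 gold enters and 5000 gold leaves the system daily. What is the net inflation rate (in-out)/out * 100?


Net gold = 10000 - 5000 = 5000
Inflation rate = net / sunk * 100 = 5000 / 5000 * 100
= 1.0 * 100
= 100.00%

100.00%


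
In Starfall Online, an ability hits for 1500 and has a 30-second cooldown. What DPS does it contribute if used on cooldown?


DPS = damage / cooldown
= 1500 / 30
= 50.00

50.00 DPS


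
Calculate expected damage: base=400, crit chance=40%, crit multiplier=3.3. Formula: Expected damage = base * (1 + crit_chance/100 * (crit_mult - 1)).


E[dmg] = base * (1 + crit_chance * (crit_mult - 1))
cc as decimal = 40/100 = 0.4
cm - 1 = 3.3 - 1 = 2.3
Bonus factor = 0.4 * 2.3 = 0.92
Total multiplier = 1 + 0.92 = 1.92
Expected damage = 400 * 1.92 = 768.00

768.00 damage


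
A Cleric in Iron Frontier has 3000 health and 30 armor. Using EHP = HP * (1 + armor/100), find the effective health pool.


EHP = 3000 * (1 + 30/100)
= 3000 * (1 + 0.3)
= 3000 * 1.3
= 3900.0

3900.0 EHP


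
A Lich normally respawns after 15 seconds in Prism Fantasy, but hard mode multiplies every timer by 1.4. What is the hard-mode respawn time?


Respawn time = base * multiplier
= 15 * 1.4
= 21.0 seconds

21.0 seconds


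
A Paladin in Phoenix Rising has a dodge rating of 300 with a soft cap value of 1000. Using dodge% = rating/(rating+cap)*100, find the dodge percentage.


dodge% = 300 / (300 + 1000) * 100
= 300 / 1300 * 100
= 0.230769 * 100
= 23.08%

23.08%


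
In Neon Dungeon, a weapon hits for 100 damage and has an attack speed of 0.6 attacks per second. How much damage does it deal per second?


DPS = damage * attack_speed
= 100 * 0.6
= 60.0

60.0 DPS


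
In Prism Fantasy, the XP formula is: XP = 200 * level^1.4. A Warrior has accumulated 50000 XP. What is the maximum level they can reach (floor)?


XP = 200 * level^1.4, so level = (XP / 200)^(1/1.4)
= (50000 / 200)^(1/1.4)
= 250.0^0.7143
= 51.6196
Floor: level = 51

level 51


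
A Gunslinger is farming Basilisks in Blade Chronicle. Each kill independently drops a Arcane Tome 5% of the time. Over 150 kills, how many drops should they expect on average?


Expected drops = kills * (drop_rate / 100)
= 150 * (5 / 100)
= 150 * 0.05
= 7.5

7.5 drops


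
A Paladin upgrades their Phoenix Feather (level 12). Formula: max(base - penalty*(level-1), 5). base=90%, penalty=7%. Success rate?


raw_rate = 90 - 7 * (12 - 1)
= 90 - 7 * 11
= 90 - 77
= 13
Apply floor: max(13, 5) = 13%

13%


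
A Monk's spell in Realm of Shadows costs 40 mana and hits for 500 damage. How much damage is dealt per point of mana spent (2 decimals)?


Efficiency = damage / mana
= 500 / 40
= 12.50

12.50 dmg/mana


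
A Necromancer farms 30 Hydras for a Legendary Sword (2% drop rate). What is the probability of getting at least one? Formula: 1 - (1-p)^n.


P(at least one) = 1 - P(none) = 1 - (1-p)^n
p = 2/100 = 0.02
1 - p = 0.98
(1 - p)^30 = 0.98^30 = 0.545484
P(at least one) = 1 - 0.545484 = 0.4545

0.4545


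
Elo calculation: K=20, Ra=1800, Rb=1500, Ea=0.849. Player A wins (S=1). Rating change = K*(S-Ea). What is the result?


Elo update: delta = K * (S - Ea), where S = 1 (wins)
S - Ea = 1 - 0.849 = 0.151
Rating change = 20 * 0.151
= 3.02

3.02 rating points


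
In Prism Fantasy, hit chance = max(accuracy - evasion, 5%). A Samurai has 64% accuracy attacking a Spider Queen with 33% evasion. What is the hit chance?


accuracy - evasion = 64 - 33 = 31
Apply floor: max(31, 5) = 31
Hit chance = 31%

31%


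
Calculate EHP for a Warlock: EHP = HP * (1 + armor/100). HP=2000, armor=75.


EHP = 2000 * (1 + 75/100)
= 2000 * (1 + 0.75)
= 2000 * 1.75
= 3500.0

3500.0 EHP


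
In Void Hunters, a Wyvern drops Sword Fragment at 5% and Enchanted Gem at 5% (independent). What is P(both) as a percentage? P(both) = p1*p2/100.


For independent events, P(both) = P(A) * P(B)
= 5% * 5%
= 25 / 100 %
= 0.25%

0.25%


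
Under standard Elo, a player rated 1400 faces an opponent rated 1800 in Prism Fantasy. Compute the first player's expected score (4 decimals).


Elo expected score: Ea = 1/(1 + 10^((Rb-Ra)/400))
Rb - Ra = 1800 - 1400 = 400
(Rb-Ra)/400 = 400/400 = 1.0
10^1.0 = 10.0
Ea = 1/(1 + 10.0) = 1/11.0 = 0.0909

0.0909


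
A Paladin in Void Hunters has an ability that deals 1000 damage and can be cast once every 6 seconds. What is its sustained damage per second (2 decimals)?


DPS = damage / cooldown
= 1000 / 6
= 166.67

166.67 DPS


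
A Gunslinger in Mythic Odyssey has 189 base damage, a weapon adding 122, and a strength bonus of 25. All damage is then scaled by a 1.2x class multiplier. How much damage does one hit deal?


Sum base + weapon + str = 189 + 122 + 25 = 336
Multiply by 1.2:
336 * 1.2 = 403.2

403.2 damage


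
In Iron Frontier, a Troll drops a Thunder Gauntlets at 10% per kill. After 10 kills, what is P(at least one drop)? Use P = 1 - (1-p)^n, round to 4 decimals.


P(at least one) = 1 - P(none) = 1 - (1-p)^n
p = 10/100 = 0.1
1 - p = 0.9
(1 - p)^10 = 0.9^10 = 0.348678
P(at least one) = 1 - 0.348678 = 0.6513

0.6513


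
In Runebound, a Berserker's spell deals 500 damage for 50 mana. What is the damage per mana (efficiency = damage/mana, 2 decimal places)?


Efficiency = damage / mana
= 500 / 50
= 10.00

10.00 dmg/mana


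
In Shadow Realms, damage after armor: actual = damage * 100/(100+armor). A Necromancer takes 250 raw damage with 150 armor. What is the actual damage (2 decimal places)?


actual = 250 * 100 / (100 + 150)
= 250 * 100 / 250
= 25000 / 250
= 100.00

100.00 damage


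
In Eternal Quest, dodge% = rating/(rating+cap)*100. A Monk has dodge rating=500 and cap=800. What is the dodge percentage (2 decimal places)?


dodge% = 500 / (500 + 800) * 100
= 500 / 1300 * 100
= 0.384615 * 100
= 38.46%

38.46%


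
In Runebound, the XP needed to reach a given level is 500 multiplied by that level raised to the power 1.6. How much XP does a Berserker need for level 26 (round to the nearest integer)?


XP = 500 * level^1.6
Substitute level = 26:
XP = 500 * 26^1.6
= 500 * 183.6358
= 91818

91818 XP


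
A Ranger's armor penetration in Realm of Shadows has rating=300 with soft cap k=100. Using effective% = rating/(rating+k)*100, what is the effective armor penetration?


effective% = rating / (rating + k) * 100
= 300 / (300 + 100) * 100
= 300 / 400 * 100
= 0.75 * 100
= 75.00%

75.00%


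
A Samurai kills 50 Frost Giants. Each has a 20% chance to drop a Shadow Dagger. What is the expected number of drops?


Expected drops = kills * (drop_rate / 100)
= 50 * (20 / 100)
= 50 * 0.2
= 10.0

10.0 drops


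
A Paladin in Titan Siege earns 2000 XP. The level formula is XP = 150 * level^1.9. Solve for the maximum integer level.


XP = 150 * level^1.9, so level = (XP / 150)^(1/1.9)
= (2000 / 150)^(1/1.9)
= 13.3333^0.5263
= 3.9091
Floor: level = 3

level 3
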